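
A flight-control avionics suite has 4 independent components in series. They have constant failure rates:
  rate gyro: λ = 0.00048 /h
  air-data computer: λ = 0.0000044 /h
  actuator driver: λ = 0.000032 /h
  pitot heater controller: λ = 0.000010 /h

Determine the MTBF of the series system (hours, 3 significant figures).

1900

Series of exponential components: λ_sys = Σ λ_i
λ_sys = 0.00048 + 0.0000044 + 0.000032 + 0.000010 = 5.2640e-04 /h
MTBF = 1 / λ_sys = 1900 h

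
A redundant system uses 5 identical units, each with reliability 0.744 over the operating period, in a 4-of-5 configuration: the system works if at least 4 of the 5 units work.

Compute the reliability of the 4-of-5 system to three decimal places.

0.620

R = Σ_{i=4}^{5} C(5,i) p^i (1−p)^{5−i} with p = 0.744
C(5,4)·0.744^4·0.256^1 = 0.39219
C(5,5)·0.744^5·0.256^0 = 0.22796
Sum = 0.620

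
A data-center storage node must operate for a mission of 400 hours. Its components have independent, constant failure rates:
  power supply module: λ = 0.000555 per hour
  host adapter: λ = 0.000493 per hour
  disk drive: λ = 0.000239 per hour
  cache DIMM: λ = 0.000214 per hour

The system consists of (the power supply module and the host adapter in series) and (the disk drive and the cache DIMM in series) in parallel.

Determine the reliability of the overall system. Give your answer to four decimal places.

R(power supply module) = exp(−0.000555 × 400) = 0.800915
R(host adapter) = exp(−0.000493 × 400) = 0.821026
R(disk drive) = exp(−0.000239 × 400) = 0.908827
R(cache DIMM) = exp(−0.000214 × 400) = 0.917961
Series (power supply module and host adapter): 0.800915 × 0.821026 = 0.657572
Series (disk drive and cache DIMM): 0.908827 × 0.917961 = 0.834268
Parallel ([0.657572] and [0.834268]): 1 − (1 − 0.657572)(1 − 0.834268) = 0.9432

0.9432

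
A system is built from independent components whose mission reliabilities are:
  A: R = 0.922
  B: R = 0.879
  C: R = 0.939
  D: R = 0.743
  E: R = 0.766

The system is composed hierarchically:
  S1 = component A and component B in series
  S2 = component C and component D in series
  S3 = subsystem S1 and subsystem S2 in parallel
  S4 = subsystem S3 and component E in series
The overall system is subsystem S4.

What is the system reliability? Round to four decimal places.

Series (A and B): 0.922000 × 0.879000 = 0.810438
Series (C and D): 0.939000 × 0.743000 = 0.697677
Parallel ([0.810438] and [0.697677]): 1 − (1 − 0.810438)(1 − 0.697677) = 0.942691
Series ([0.942691] and E): 0.942691 × 0.766000 = 0.7221

0.7221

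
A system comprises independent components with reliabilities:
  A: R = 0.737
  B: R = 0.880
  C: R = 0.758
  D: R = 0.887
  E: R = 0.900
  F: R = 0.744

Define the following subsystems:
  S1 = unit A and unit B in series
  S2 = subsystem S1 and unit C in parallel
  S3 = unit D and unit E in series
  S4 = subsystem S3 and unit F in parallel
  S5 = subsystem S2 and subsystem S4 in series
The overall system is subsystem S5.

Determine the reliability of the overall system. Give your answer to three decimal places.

Series (A and B): 0.73700 × 0.88000 = 0.64856
Parallel ([0.64856] and C): 1 − (1 − 0.64856)(1 − 0.75800) = 0.91495
Series (D and E): 0.88700 × 0.90000 = 0.79830
Parallel ([0.79830] and F): 1 − (1 − 0.79830)(1 − 0.74400) = 0.94836
Series ([0.91495] and [0.94836]): 0.91495 × 0.94836 = 0.868

0.868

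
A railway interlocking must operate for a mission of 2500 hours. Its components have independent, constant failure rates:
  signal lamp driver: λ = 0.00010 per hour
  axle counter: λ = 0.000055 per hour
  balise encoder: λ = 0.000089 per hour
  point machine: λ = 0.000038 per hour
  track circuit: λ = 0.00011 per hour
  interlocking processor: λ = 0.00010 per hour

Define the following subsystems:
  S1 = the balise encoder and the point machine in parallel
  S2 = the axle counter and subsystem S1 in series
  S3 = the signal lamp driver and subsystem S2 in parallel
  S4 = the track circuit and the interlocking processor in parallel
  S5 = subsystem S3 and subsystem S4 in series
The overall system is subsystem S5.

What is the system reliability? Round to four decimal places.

0.9166

R(signal lamp driver) = exp(−0.00010 × 2500) = 0.778801
R(axle counter) = exp(−0.000055 × 2500) = 0.871534
R(balise encoder) = exp(−0.000089 × 2500) = 0.800515
R(point machine) = exp(−0.000038 × 2500) = 0.909373
R(track circuit) = exp(−0.00011 × 2500) = 0.759572
R(interlocking processor) = exp(−0.00010 × 2500) = 0.778801
Parallel (balise encoder and point machine): 1 − (1 − 0.800515)(1 − 0.909373) = 0.981921
Series (axle counter and [0.981921]): 0.871534 × 0.981921 = 0.855778
Parallel (signal lamp driver and [0.855778]): 1 − (1 − 0.778801)(1 − 0.855778) = 0.968098
Parallel (track circuit and interlocking processor): 1 − (1 − 0.759572)(1 − 0.778801) = 0.946818
Series ([0.968098] and [0.946818]): 0.968098 × 0.946818 = 0.9166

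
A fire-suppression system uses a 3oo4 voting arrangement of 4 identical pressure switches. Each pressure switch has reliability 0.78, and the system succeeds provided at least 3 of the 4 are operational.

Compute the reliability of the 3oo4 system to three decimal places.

0.788

R = Σ_{i=3}^{4} C(4,i) p^i (1−p)^{4−i} with p = 0.78
C(4,3)·0.78^3·0.22^1 = 0.41761
C(4,4)·0.78^4·0.22^0 = 0.37015
Sum = 0.788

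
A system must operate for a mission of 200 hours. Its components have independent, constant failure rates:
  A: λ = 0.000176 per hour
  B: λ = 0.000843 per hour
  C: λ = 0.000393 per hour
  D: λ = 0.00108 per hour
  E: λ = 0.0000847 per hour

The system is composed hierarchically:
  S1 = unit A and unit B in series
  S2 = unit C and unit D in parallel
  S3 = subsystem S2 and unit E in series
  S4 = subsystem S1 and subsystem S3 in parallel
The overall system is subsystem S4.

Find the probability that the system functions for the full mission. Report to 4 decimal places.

0.9942

R(A) = exp(−0.000176 × 200) = 0.965412
R(B) = exp(−0.000843 × 200) = 0.844847
R(C) = exp(−0.000393 × 200) = 0.924410
R(D) = exp(−0.00108 × 200) = 0.805735
R(E) = exp(−0.0000847 × 200) = 0.983203
Series (A and B): 0.965412 × 0.844847 = 0.815625
Parallel (C and D): 1 − (1 − 0.924410)(1 − 0.805735) = 0.985316
Series ([0.985316] and E): 0.985316 × 0.983203 = 0.968766
Parallel ([0.815625] and [0.968766]): 1 − (1 − 0.815625)(1 − 0.968766) = 0.9942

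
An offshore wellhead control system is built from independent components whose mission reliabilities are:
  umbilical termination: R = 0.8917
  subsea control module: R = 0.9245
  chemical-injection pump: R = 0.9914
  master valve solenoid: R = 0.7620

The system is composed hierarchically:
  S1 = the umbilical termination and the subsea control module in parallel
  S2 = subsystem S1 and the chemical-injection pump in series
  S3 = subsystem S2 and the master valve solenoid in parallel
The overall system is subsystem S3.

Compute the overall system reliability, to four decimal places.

Parallel (umbilical termination and subsea control module): 1 − (1 − 0.891700)(1 − 0.924500) = 0.991823
Series ([0.991823] and chemical-injection pump): 0.991823 × 0.991400 = 0.983293
Parallel ([0.983293] and master valve solenoid): 1 − (1 − 0.983293)(1 − 0.762000) = 0.9960

0.9960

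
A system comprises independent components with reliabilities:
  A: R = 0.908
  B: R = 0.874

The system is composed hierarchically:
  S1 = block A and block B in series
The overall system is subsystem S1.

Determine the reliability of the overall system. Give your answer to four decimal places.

0.7936

Series (A and B): 0.908000 × 0.874000 = 0.7936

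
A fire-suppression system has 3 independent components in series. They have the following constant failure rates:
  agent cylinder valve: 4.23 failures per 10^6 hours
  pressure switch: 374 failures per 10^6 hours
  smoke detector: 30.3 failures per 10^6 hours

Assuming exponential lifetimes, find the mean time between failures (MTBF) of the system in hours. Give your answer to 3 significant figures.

2450

Series of exponential components: λ_sys = Σ λ_i
λ_sys = 0.00000423 + 0.000374 + 0.0000303 = 4.0853e-04 /h
MTBF = 1 / λ_sys = 2450 h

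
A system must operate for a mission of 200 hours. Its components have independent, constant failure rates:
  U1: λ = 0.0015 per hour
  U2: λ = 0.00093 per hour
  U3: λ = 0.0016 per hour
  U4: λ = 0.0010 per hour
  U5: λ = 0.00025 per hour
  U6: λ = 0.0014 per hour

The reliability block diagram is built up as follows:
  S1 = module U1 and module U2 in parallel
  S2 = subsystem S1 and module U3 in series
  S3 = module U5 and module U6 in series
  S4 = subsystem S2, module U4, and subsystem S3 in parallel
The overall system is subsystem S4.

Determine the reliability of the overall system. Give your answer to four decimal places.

R(U1) = exp(−0.0015 × 200) = 0.740818
R(U2) = exp(−0.00093 × 200) = 0.830274
R(U3) = exp(−0.0016 × 200) = 0.726149
R(U4) = exp(−0.0010 × 200) = 0.818731
R(U5) = exp(−0.00025 × 200) = 0.951229
R(U6) = exp(−0.0014 × 200) = 0.755784
Parallel (U1 and U2): 1 − (1 − 0.740818)(1 − 0.830274) = 0.956010
Series ([0.956010] and U3): 0.956010 × 0.726149 = 0.694206
Series (U5 and U6): 0.951229 × 0.755784 = 0.718924
Parallel ([0.694206], U4, and [0.718924]): 1 − (1 − 0.694206)(1 − 0.818731)(1 − 0.718924) = 0.9844

0.9844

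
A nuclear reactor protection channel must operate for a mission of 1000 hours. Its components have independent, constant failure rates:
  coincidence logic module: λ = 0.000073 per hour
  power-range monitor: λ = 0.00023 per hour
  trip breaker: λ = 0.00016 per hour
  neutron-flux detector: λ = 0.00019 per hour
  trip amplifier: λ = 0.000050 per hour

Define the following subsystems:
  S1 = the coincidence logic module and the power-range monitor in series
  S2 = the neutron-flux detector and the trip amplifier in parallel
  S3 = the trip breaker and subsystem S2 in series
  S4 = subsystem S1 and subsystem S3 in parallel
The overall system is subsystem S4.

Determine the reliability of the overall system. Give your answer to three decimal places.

0.959

R(coincidence logic module) = exp(−0.000073 × 1000) = 0.92960
R(power-range monitor) = exp(−0.00023 × 1000) = 0.79453
R(trip breaker) = exp(−0.00016 × 1000) = 0.85214
R(neutron-flux detector) = exp(−0.00019 × 1000) = 0.82696
R(trip amplifier) = exp(−0.000050 × 1000) = 0.95123
Series (coincidence logic module and power-range monitor): 0.92960 × 0.79453 = 0.73860
Parallel (neutron-flux detector and trip amplifier): 1 − (1 − 0.82696)(1 − 0.95123) = 0.99156
Series (trip breaker and [0.99156]): 0.85214 × 0.99156 = 0.84495
Parallel ([0.73860] and [0.84495]): 1 − (1 − 0.73860)(1 − 0.84495) = 0.959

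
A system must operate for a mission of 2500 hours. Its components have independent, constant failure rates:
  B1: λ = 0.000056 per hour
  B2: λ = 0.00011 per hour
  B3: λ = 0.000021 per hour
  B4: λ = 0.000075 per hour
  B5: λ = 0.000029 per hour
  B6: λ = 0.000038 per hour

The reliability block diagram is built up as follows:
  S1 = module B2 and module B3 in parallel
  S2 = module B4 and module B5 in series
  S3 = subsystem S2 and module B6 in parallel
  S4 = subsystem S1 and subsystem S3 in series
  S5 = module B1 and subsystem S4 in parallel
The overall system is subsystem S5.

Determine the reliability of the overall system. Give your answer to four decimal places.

R(B1) = exp(−0.000056 × 2500) = 0.869358
R(B2) = exp(−0.00011 × 2500) = 0.759572
R(B3) = exp(−0.000021 × 2500) = 0.948854
R(B4) = exp(−0.000075 × 2500) = 0.829029
R(B5) = exp(−0.000029 × 2500) = 0.930066
R(B6) = exp(−0.000038 × 2500) = 0.909373
Parallel (B2 and B3): 1 − (1 − 0.759572)(1 − 0.948854) = 0.987703
Series (B4 and B5): 0.829029 × 0.930066 = 0.771052
Parallel ([0.771052] and B6): 1 − (1 − 0.771052)(1 − 0.909373) = 0.979251
Series ([0.987703] and [0.979251]): 0.987703 × 0.979251 = 0.967209
Parallel (B1 and [0.967209]): 1 − (1 − 0.869358)(1 − 0.967209) = 0.9957

0.9957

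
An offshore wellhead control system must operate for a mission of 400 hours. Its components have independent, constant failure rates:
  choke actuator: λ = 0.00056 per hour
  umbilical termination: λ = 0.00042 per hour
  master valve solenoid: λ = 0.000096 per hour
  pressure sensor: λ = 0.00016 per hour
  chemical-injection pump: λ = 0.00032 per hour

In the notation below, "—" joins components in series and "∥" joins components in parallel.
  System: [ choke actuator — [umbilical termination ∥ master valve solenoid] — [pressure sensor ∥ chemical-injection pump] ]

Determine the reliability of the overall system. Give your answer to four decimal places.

0.7887

R(choke actuator) = exp(−0.00056 × 400) = 0.799315
R(umbilical termination) = exp(−0.00042 × 400) = 0.845354
R(master valve solenoid) = exp(−0.000096 × 400) = 0.962328
R(pressure sensor) = exp(−0.00016 × 400) = 0.938005
R(chemical-injection pump) = exp(−0.00032 × 400) = 0.879853
Parallel (umbilical termination and master valve solenoid): 1 − (1 − 0.845354)(1 − 0.962328) = 0.994174
Parallel (pressure sensor and chemical-injection pump): 1 − (1 − 0.938005)(1 − 0.879853) = 0.992551
Series (choke actuator, [0.994174], and [0.992551]): 0.799315 × 0.994174 × 0.992551 = 0.7887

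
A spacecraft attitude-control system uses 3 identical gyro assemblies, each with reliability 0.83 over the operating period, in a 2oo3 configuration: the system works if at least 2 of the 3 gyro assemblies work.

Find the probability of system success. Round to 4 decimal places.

R = Σ_{i=2}^{3} C(3,i) p^i (1−p)^{3−i} with p = 0.83
C(3,2)·0.83^2·0.17^1 = 0.351339
C(3,3)·0.83^3·0.17^0 = 0.571787
Sum = 0.9231

0.9231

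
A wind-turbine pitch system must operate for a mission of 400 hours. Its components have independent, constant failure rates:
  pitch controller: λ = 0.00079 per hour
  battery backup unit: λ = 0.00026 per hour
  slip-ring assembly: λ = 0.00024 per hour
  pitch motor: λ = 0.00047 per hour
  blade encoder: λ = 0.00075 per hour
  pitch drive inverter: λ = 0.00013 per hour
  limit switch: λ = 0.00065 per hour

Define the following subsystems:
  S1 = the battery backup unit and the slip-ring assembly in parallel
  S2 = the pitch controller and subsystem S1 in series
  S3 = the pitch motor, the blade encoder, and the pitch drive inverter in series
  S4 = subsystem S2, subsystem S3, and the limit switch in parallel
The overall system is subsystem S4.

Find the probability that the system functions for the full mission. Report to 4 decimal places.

R(pitch controller) = exp(−0.00079 × 400) = 0.729059
R(battery backup unit) = exp(−0.00026 × 400) = 0.901225
R(slip-ring assembly) = exp(−0.00024 × 400) = 0.908464
R(pitch motor) = exp(−0.00047 × 400) = 0.828615
R(blade encoder) = exp(−0.00075 × 400) = 0.740818
R(pitch drive inverter) = exp(−0.00013 × 400) = 0.949329
R(limit switch) = exp(−0.00065 × 400) = 0.771052
Parallel (battery backup unit and slip-ring assembly): 1 − (1 − 0.901225)(1 − 0.908464) = 0.990959
Series (pitch controller and [0.990959]): 0.729059 × 0.990959 = 0.722468
Series (pitch motor, blade encoder, and pitch drive inverter): 0.828615 × 0.740818 × 0.949329 = 0.582748
Parallel ([0.722468], [0.582748], and limit switch): 1 − (1 − 0.722468)(1 − 0.582748)(1 − 0.771052) = 0.9735

0.9735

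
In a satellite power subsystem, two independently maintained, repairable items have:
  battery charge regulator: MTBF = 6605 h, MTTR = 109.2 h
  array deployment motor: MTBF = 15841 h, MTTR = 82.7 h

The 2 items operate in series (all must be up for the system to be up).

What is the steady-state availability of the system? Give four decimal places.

0.9786

A(battery charge regulator) = MTBF/(MTBF+MTTR) = 6605/(6605+109.2) = 0.983736
A(array deployment motor) = MTBF/(MTBF+MTTR) = 15841/(15841+82.7) = 0.994806
Series availability: 0.983736 × 0.994806 = 0.9786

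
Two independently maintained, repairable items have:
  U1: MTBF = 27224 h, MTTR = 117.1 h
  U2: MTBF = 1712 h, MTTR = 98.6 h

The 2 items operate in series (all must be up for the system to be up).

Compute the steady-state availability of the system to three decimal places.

0.941

A(U1) = MTBF/(MTBF+MTTR) = 27224/(27224+117.1) = 0.995717
A(U2) = MTBF/(MTBF+MTTR) = 1712/(1712+98.6) = 0.945543
Series availability: 0.995717 × 0.945543 = 0.941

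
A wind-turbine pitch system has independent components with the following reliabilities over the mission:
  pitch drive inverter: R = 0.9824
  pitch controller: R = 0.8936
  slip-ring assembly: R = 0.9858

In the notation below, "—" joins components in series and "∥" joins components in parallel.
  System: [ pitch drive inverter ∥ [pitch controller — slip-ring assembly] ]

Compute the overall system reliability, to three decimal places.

Series (pitch controller and slip-ring assembly): 0.89360 × 0.98580 = 0.88091
Parallel (pitch drive inverter and [0.88091]): 1 − (1 − 0.98240)(1 − 0.88091) = 0.998

0.998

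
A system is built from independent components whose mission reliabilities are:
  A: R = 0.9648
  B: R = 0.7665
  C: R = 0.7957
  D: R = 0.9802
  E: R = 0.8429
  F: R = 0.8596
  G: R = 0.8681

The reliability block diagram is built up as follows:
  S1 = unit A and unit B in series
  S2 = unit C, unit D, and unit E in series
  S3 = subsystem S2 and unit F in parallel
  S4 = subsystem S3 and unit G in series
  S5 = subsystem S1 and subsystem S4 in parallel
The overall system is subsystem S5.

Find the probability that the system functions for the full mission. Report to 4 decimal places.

Series (A and B): 0.964800 × 0.766500 = 0.739519
Series (C, D, and E): 0.795700 × 0.980200 × 0.842900 = 0.657416
Parallel ([0.657416] and F): 1 − (1 − 0.657416)(1 − 0.859600) = 0.951901
Series ([0.951901] and G): 0.951901 × 0.868100 = 0.826345
Parallel ([0.739519] and [0.826345]): 1 − (1 − 0.739519)(1 − 0.826345) = 0.9548

0.9548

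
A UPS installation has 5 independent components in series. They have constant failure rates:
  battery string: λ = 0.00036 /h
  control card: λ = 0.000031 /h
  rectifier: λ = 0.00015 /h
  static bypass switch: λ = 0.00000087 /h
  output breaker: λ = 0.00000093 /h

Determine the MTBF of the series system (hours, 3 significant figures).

Series of exponential components: λ_sys = Σ λ_i
λ_sys = 0.00036 + 0.000031 + 0.00015 + 0.00000087 + 0.00000093 = 5.4280e-04 /h
MTBF = 1 / λ_sys = 1840 h

1840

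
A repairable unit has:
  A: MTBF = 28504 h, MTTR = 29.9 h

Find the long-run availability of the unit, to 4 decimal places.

A(A) = MTBF/(MTBF+MTTR) = 28504/(28504+29.9) = 0.9990

0.9990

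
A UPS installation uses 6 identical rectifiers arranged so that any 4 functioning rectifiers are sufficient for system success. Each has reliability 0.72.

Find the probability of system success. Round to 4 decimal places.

0.7804

R = Σ_{i=4}^{6} C(6,i) p^i (1−p)^{6−i} with p = 0.72
C(6,4)·0.72^4·0.28^2 = 0.316037
C(6,5)·0.72^5·0.28^1 = 0.325066
C(6,6)·0.72^6·0.28^0 = 0.139314
Sum = 0.7804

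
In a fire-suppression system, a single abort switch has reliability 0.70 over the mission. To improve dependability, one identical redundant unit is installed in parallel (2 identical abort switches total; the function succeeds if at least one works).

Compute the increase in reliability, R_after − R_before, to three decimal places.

0.210

R_before = 0.70
R_after = 1 − (1 − 0.70)^2 = 0.910
ΔR = 0.910 − 0.70 = 0.210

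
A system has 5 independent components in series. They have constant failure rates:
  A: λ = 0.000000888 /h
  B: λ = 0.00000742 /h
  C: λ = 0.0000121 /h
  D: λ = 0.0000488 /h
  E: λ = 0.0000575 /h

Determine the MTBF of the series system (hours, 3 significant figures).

7890

Series of exponential components: λ_sys = Σ λ_i
λ_sys = 0.000000888 + 0.00000742 + 0.0000121 + 0.0000488 + 0.0000575 = 1.2671e-04 /h
MTBF = 1 / λ_sys = 7890 h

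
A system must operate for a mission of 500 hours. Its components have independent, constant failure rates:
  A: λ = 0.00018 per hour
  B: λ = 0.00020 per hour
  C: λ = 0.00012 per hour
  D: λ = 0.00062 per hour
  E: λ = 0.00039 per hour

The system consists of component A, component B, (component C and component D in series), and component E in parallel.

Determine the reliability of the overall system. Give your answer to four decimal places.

R(A) = exp(−0.00018 × 500) = 0.913931
R(B) = exp(−0.00020 × 500) = 0.904837
R(C) = exp(−0.00012 × 500) = 0.941765
R(D) = exp(−0.00062 × 500) = 0.733447
R(E) = exp(−0.00039 × 500) = 0.822835
Series (C and D): 0.941765 × 0.733447 = 0.690735
Parallel (A, B, [0.690735], and E): 1 − (1 − 0.913931)(1 − 0.904837)(1 − 0.690735)(1 − 0.822835) = 0.9996

0.9996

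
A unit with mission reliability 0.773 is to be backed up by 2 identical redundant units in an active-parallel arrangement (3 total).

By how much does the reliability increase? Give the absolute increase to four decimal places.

0.2153

R_before = 0.773
R_after = 1 − (1 − 0.773)^3 = 0.9883
ΔR = 0.9883 − 0.773 = 0.2153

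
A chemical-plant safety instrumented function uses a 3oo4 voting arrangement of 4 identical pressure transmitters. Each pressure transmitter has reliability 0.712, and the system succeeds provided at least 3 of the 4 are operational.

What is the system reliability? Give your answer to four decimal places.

R = Σ_{i=3}^{4} C(4,i) p^i (1−p)^{4−i} with p = 0.712
C(4,3)·0.712^3·0.288^1 = 0.415808
C(4,4)·0.712^4·0.288^0 = 0.256992
Sum = 0.6728

0.6728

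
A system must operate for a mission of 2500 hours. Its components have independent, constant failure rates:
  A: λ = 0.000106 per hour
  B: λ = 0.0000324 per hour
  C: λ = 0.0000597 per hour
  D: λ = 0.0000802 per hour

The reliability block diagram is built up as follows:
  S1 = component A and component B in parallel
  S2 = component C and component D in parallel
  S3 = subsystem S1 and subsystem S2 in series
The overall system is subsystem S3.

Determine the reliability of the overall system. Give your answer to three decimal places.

0.957

R(A) = exp(−0.000106 × 2500) = 0.76721
R(B) = exp(−0.0000324 × 2500) = 0.92219
R(C) = exp(−0.0000597 × 2500) = 0.86135
R(D) = exp(−0.0000802 × 2500) = 0.81832
Parallel (A and B): 1 − (1 − 0.76721)(1 − 0.92219) = 0.98189
Parallel (C and D): 1 − (1 − 0.86135)(1 − 0.81832) = 0.97481
Series ([0.98189] and [0.97481]): 0.98189 × 0.97481 = 0.957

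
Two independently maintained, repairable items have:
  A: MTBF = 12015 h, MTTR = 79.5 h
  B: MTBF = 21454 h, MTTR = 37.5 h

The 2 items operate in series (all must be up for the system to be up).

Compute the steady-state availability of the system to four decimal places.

A(A) = MTBF/(MTBF+MTTR) = 12015/(12015+79.5) = 0.993427
A(B) = MTBF/(MTBF+MTTR) = 21454/(21454+37.5) = 0.998255
Series availability: 0.993427 × 0.998255 = 0.9917

0.9917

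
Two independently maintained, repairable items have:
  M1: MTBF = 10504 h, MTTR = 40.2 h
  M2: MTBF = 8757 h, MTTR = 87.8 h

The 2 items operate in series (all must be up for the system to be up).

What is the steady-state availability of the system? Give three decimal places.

A(M1) = MTBF/(MTBF+MTTR) = 10504/(10504+40.2) = 0.996187
A(M2) = MTBF/(MTBF+MTTR) = 8757/(8757+87.8) = 0.990073
Series availability: 0.996187 × 0.990073 = 0.986

0.986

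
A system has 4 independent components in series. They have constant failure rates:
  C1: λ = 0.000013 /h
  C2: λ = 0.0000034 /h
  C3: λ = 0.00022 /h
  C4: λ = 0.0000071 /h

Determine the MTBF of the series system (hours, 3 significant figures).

Series of exponential components: λ_sys = Σ λ_i
λ_sys = 0.000013 + 0.0000034 + 0.00022 + 0.0000071 = 2.4350e-04 /h
MTBF = 1 / λ_sys = 4110 h

4110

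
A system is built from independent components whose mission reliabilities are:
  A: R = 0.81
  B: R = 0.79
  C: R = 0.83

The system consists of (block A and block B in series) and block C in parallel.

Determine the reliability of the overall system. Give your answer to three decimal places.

0.939

Series (A and B): 0.81000 × 0.79000 = 0.63990
Parallel ([0.63990] and C): 1 − (1 − 0.63990)(1 − 0.83000) = 0.939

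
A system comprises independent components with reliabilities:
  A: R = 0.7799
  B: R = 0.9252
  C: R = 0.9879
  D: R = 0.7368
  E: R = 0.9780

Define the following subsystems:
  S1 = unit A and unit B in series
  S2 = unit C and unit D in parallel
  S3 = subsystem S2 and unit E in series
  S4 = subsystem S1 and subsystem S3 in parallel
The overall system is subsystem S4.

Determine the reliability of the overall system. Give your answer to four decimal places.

Series (A and B): 0.779900 × 0.925200 = 0.721563
Parallel (C and D): 1 − (1 − 0.987900)(1 − 0.736800) = 0.996815
Series ([0.996815] and E): 0.996815 × 0.978000 = 0.974885
Parallel ([0.721563] and [0.974885]): 1 − (1 − 0.721563)(1 − 0.974885) = 0.9930

0.9930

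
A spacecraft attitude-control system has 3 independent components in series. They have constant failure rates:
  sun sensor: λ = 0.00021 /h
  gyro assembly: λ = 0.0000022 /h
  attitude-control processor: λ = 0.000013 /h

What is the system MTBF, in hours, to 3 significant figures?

4440

Series of exponential components: λ_sys = Σ λ_i
λ_sys = 0.00021 + 0.0000022 + 0.000013 = 2.2520e-04 /h
MTBF = 1 / λ_sys = 4440 h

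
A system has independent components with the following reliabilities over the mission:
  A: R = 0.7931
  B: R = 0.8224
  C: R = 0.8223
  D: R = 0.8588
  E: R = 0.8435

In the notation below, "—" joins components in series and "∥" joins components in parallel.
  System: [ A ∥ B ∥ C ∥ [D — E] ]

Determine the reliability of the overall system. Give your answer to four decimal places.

0.9982

Series (D and E): 0.858800 × 0.843500 = 0.724398
Parallel (A, B, C, and [0.724398]): 1 − (1 − 0.793100)(1 − 0.822400)(1 − 0.822300)(1 − 0.724398) = 0.9982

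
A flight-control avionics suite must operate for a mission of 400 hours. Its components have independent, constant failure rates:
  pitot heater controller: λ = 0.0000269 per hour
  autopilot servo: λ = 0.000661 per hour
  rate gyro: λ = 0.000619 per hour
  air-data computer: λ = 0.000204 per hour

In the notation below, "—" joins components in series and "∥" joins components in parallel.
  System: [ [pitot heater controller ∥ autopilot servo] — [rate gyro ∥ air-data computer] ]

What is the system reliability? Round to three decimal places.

R(pitot heater controller) = exp(−0.0000269 × 400) = 0.98930
R(autopilot servo) = exp(−0.000661 × 400) = 0.76767
R(rate gyro) = exp(−0.000619 × 400) = 0.78067
R(air-data computer) = exp(−0.000204 × 400) = 0.92164
Parallel (pitot heater controller and autopilot servo): 1 − (1 − 0.98930)(1 − 0.76767) = 0.99751
Parallel (rate gyro and air-data computer): 1 − (1 − 0.78067)(1 − 0.92164) = 0.98281
Series ([0.99751] and [0.98281]): 0.99751 × 0.98281 = 0.980

0.980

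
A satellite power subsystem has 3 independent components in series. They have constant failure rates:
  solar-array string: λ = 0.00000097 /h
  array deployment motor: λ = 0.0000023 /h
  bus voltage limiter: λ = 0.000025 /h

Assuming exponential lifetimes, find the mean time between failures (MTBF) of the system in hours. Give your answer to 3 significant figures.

35400

Series of exponential components: λ_sys = Σ λ_i
λ_sys = 0.00000097 + 0.0000023 + 0.000025 = 2.8270e-05 /h
MTBF = 1 / λ_sys = 35400 h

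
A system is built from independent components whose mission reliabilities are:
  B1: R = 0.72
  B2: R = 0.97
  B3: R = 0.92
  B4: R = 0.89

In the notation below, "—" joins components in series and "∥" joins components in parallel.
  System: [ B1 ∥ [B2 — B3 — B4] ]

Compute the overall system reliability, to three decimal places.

0.942

Series (B2, B3, and B4): 0.97000 × 0.92000 × 0.89000 = 0.79424
Parallel (B1 and [0.79424]): 1 − (1 − 0.72000)(1 − 0.79424) = 0.942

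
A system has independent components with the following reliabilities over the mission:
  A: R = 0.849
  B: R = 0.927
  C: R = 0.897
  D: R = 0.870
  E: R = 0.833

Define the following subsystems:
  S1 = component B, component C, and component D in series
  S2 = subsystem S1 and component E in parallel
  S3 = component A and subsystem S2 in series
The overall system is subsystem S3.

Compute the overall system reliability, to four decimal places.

Series (B, C, and D): 0.927000 × 0.897000 × 0.870000 = 0.723422
Parallel ([0.723422] and E): 1 − (1 − 0.723422)(1 − 0.833000) = 0.953811
Series (A and [0.953811]): 0.849000 × 0.953811 = 0.8098

0.8098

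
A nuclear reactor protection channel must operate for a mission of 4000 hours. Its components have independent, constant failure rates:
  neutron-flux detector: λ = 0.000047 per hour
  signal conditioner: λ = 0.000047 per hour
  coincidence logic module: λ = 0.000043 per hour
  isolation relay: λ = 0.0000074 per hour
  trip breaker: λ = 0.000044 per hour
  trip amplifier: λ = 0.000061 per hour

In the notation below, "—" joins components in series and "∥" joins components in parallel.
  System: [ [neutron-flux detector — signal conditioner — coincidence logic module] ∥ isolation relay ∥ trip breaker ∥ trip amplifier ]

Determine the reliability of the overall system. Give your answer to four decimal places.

0.9996

R(neutron-flux detector) = exp(−0.000047 × 4000) = 0.828615
R(signal conditioner) = exp(−0.000047 × 4000) = 0.828615
R(coincidence logic module) = exp(−0.000043 × 4000) = 0.841979
R(isolation relay) = exp(−0.0000074 × 4000) = 0.970834
R(trip breaker) = exp(−0.000044 × 4000) = 0.838618
R(trip amplifier) = exp(−0.000061 × 4000) = 0.783488
Series (neutron-flux detector, signal conditioner, and coincidence logic module): 0.828615 × 0.828615 × 0.841979 = 0.578105
Parallel ([0.578105], isolation relay, trip breaker, and trip amplifier): 1 − (1 − 0.578105)(1 − 0.970834)(1 − 0.838618)(1 − 0.783488) = 0.9996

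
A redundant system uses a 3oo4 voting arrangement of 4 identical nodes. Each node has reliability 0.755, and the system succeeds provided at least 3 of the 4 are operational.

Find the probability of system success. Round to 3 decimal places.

0.747

R = Σ_{i=3}^{4} C(4,i) p^i (1−p)^{4−i} with p = 0.755
C(4,3)·0.755^3·0.245^1 = 0.42176
C(4,4)·0.755^4·0.245^0 = 0.32493
Sum = 0.747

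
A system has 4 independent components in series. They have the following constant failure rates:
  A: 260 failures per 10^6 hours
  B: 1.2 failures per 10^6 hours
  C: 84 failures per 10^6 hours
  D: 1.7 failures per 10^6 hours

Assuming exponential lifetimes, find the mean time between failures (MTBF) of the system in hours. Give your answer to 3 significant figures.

2880

Series of exponential components: λ_sys = Σ λ_i
λ_sys = 0.00026 + 0.0000012 + 0.000084 + 0.0000017 = 3.4690e-04 /h
MTBF = 1 / λ_sys = 2880 h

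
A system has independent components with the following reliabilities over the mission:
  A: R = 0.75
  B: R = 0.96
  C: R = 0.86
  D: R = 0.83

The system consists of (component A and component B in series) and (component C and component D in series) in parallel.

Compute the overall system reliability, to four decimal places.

0.9199

Series (A and B): 0.750000 × 0.960000 = 0.720000
Series (C and D): 0.860000 × 0.830000 = 0.713800
Parallel ([0.720000] and [0.713800]): 1 − (1 − 0.720000)(1 − 0.713800) = 0.9199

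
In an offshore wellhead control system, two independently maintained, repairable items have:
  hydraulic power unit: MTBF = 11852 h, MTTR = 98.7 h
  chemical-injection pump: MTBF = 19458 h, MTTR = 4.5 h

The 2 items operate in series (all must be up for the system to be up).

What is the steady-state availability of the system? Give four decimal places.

A(hydraulic power unit) = MTBF/(MTBF+MTTR) = 11852/(11852+98.7) = 0.991741
A(chemical-injection pump) = MTBF/(MTBF+MTTR) = 19458/(19458+4.5) = 0.999769
Series availability: 0.991741 × 0.999769 = 0.9915

0.9915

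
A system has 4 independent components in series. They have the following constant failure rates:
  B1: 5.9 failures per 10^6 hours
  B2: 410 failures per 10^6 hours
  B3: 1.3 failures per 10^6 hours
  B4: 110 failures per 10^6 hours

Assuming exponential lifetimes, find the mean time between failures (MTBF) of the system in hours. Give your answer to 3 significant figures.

1900

Series of exponential components: λ_sys = Σ λ_i
λ_sys = 0.0000059 + 0.00041 + 0.0000013 + 0.00011 = 5.2720e-04 /h
MTBF = 1 / λ_sys = 1900 h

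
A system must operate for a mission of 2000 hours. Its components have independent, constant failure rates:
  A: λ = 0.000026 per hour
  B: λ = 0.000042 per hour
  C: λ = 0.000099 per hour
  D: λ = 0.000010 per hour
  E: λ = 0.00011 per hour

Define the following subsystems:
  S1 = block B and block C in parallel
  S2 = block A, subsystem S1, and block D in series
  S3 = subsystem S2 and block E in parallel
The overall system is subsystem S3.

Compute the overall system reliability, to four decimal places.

0.9836

R(A) = exp(−0.000026 × 2000) = 0.949329
R(B) = exp(−0.000042 × 2000) = 0.919431
R(C) = exp(−0.000099 × 2000) = 0.820370
R(D) = exp(−0.000010 × 2000) = 0.980199
R(E) = exp(−0.00011 × 2000) = 0.802519
Parallel (B and C): 1 − (1 − 0.919431)(1 − 0.820370) = 0.985527
Series (A, [0.985527], and D): 0.949329 × 0.985527 × 0.980199 = 0.917064
Parallel ([0.917064] and E): 1 − (1 − 0.917064)(1 − 0.802519) = 0.9836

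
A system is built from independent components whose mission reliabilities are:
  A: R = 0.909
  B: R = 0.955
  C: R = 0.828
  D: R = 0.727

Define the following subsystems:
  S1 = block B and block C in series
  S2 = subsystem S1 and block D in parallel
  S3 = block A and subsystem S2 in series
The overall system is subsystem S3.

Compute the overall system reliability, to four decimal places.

0.8571

Series (B and C): 0.955000 × 0.828000 = 0.790740
Parallel ([0.790740] and D): 1 − (1 − 0.790740)(1 − 0.727000) = 0.942872
Series (A and [0.942872]): 0.909000 × 0.942872 = 0.8571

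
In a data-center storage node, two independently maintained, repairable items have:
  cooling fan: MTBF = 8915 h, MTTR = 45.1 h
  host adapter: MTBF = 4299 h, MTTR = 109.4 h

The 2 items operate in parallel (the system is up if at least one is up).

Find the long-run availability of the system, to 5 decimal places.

0.99988

A(cooling fan) = MTBF/(MTBF+MTTR) = 8915/(8915+45.1) = 0.994967
A(host adapter) = MTBF/(MTBF+MTTR) = 4299/(4299+109.4) = 0.975184
Parallel availability: 1 − (1 − 0.994967)(1 − 0.975184) = 0.99988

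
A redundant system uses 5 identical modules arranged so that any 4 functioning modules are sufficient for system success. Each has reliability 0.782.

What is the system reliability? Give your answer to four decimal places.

R = Σ_{i=4}^{5} C(5,i) p^i (1−p)^{5−i} with p = 0.782
C(5,4)·0.782^4·0.218^1 = 0.407618
C(5,5)·0.782^5·0.218^0 = 0.292438
Sum = 0.7001

0.7001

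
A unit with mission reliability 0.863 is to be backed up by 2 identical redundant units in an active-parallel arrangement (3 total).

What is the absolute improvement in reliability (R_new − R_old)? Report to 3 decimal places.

0.134

R_before = 0.863
R_after = 1 − (1 − 0.863)^3 = 0.997
ΔR = 0.997 − 0.863 = 0.134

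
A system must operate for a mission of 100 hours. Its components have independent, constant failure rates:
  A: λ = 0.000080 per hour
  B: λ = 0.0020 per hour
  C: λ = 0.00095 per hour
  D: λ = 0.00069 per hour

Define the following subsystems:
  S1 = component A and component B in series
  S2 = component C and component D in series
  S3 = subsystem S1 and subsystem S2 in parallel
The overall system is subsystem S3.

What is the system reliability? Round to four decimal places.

R(A) = exp(−0.000080 × 100) = 0.992032
R(B) = exp(−0.0020 × 100) = 0.818731
R(C) = exp(−0.00095 × 100) = 0.909373
R(D) = exp(−0.00069 × 100) = 0.933327
Series (A and B): 0.992032 × 0.818731 = 0.812207
Series (C and D): 0.909373 × 0.933327 = 0.848742
Parallel ([0.812207] and [0.848742]): 1 − (1 − 0.812207)(1 − 0.848742) = 0.9716

0.9716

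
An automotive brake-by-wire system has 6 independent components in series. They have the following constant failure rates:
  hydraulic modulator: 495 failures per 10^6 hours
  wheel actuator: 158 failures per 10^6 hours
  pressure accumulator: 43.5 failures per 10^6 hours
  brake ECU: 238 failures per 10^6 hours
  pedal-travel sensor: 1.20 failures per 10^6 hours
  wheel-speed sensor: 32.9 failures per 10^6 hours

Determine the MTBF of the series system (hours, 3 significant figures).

Series of exponential components: λ_sys = Σ λ_i
λ_sys = 0.000495 + 0.000158 + 0.0000435 + 0.000238 + 0.00000120 + 0.0000329 = 9.6860e-04 /h
MTBF = 1 / λ_sys = 1030 h

1030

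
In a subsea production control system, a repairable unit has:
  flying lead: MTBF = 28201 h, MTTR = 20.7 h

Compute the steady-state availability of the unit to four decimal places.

0.9993

A(flying lead) = MTBF/(MTBF+MTTR) = 28201/(28201+20.7) = 0.9993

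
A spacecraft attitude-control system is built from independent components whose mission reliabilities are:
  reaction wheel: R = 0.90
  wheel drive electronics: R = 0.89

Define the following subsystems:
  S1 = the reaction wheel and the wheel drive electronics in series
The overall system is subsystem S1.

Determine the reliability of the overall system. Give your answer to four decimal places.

Series (reaction wheel and wheel drive electronics): 0.900000 × 0.890000 = 0.8010

0.8010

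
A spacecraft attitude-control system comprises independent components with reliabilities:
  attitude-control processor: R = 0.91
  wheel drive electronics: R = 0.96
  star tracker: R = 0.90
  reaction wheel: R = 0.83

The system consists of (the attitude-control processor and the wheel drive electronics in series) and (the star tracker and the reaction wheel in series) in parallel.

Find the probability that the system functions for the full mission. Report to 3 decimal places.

0.968

Series (attitude-control processor and wheel drive electronics): 0.91000 × 0.96000 = 0.87360
Series (star tracker and reaction wheel): 0.90000 × 0.83000 = 0.74700
Parallel ([0.87360] and [0.74700]): 1 − (1 − 0.87360)(1 − 0.74700) = 0.968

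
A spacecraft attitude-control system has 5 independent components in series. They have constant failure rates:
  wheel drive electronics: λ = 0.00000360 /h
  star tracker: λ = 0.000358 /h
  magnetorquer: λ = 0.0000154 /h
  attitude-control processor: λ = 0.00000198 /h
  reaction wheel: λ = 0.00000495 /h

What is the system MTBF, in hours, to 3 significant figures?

2600

Series of exponential components: λ_sys = Σ λ_i
λ_sys = 0.00000360 + 0.000358 + 0.0000154 + 0.00000198 + 0.00000495 = 3.8393e-04 /h
MTBF = 1 / λ_sys = 2600 h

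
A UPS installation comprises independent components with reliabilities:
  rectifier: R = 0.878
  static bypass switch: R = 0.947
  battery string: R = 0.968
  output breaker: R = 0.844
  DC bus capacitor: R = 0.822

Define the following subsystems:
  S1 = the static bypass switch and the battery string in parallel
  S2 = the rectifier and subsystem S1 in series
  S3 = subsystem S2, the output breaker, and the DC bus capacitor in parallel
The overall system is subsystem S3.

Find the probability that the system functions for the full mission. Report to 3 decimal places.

Parallel (static bypass switch and battery string): 1 − (1 − 0.94700)(1 − 0.96800) = 0.99830
Series (rectifier and [0.99830]): 0.87800 × 0.99830 = 0.87651
Parallel ([0.87651], output breaker, and DC bus capacitor): 1 − (1 − 0.87651)(1 − 0.84400)(1 − 0.82200) = 0.997

0.997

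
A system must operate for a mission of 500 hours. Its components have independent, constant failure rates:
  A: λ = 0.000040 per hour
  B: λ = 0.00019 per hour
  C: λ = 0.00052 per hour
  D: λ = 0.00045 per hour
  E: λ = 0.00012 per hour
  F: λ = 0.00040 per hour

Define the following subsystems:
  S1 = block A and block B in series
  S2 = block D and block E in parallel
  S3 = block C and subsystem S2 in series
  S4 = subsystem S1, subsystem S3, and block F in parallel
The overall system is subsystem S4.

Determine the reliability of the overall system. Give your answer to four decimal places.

R(A) = exp(−0.000040 × 500) = 0.980199
R(B) = exp(−0.00019 × 500) = 0.909373
R(C) = exp(−0.00052 × 500) = 0.771052
R(D) = exp(−0.00045 × 500) = 0.798516
R(E) = exp(−0.00012 × 500) = 0.941765
R(F) = exp(−0.00040 × 500) = 0.818731
Series (A and B): 0.980199 × 0.909373 = 0.891367
Parallel (D and E): 1 − (1 − 0.798516)(1 − 0.941765) = 0.988267
Series (C and [0.988267]): 0.771052 × 0.988267 = 0.762005
Parallel ([0.891367], [0.762005], and F): 1 − (1 − 0.891367)(1 − 0.762005)(1 − 0.818731) = 0.9953

0.9953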